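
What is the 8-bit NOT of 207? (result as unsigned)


~0b11001111 = 0b110000 = 48 (8-bit unsigned)

48


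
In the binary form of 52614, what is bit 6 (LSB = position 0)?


0b1100110110000110, position 6 = 0

0


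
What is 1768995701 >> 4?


0b1101001011100001011101101110101 >> 4 = 0b110100101110000101110110111 = 110562231

110562231


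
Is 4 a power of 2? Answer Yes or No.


0b100. Only one bit set => Yes

Yes


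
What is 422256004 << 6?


0b11001001010110001110110000100 << 6 = 0b11001001010110001110110000100000000 = 27024384256

27024384256


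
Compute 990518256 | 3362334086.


0b111011000010100001101111110000 | 0b11001000011010010010010110000110 = 0b11111011011010110011111111110110 = 4218109942

4218109942


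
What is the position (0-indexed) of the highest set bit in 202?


0b11001010. Highest set bit at position 7

7


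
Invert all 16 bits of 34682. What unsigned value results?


34682 ^ 65535 = 30853

30853


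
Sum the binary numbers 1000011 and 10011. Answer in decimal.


1000011 + 10011 = 1010110 = 86

86


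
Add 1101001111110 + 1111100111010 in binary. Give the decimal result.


1101001111110 + 1111100111010 = 11100110111000 = 14776

14776


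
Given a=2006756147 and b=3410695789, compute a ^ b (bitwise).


2006756147 ^ 3410695789 = 3168255326

3168255326


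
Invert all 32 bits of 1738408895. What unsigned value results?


1738408895 ^ 4294967295 = 2556558400

2556558400


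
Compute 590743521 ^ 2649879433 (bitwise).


0b100011001101100000011111100001 ^ 0b10011101111100011111001110001001 = 0b10111110110001111111010001101000 = 3200775272

3200775272


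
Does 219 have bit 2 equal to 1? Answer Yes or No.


0b11011011, bit 2 = 0. No

No


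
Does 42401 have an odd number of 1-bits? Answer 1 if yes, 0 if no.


0b1010010110100001 has 7 ones => parity 1

1


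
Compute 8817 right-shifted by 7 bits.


0b10001001110001 >> 7 = 0b1000100 = 68

68


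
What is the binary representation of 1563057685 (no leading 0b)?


1563057685 = 1011101001010100101111000010101 in binary

1011101001010100101111000010101


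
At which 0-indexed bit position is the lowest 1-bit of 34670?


0b1000011101101110. Lowest set bit at position 1

1


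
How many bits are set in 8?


0b1000 has 1 set bits

1


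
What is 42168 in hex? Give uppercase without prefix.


42168 = A4B8 hex

A4B8


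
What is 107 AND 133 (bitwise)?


0b1101011 & 0b10000101 = 0b1 = 1

1


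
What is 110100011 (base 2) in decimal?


110100011 in decimal = 419

419


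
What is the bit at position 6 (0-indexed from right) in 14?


0b1110, position 6 = 0

0


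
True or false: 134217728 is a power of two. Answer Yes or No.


0b1000000000000000000000000000. Only one bit set => Yes

Yes


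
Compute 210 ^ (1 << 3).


210 ^ (1 << 3) = 210 ^ 8 = 218

218


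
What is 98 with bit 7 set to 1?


98 | (1 << 7) = 98 | 128 = 226

226


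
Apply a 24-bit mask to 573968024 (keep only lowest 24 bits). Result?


573968024 & 16777215 = 3542680

3542680


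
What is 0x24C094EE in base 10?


24C094EE hex = 616600814 decimal

616600814


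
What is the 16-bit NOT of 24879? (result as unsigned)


~0b110000100101111 = 0b1001111011010000 = 40656 (16-bit unsigned)

40656


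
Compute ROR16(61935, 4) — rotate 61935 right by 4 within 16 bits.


Rotate 0b1111000111101111 right by 4 (16-bit) = 0b1111111100011110 = 65310

65310


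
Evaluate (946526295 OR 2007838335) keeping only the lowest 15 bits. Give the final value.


Step 1: 946526295 | 2007838335 = 2146434687
Step 2: 2146434687 & 32767 = 32383

32383


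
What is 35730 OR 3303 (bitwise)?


0b1000101110010010 | 0b110011100111 = 0b1000111111110111 = 36855

36855


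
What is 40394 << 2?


0b1001110111001010 << 2 = 0b100111011100101000 = 161576

161576


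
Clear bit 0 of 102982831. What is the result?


102982831 & ~(1 << 0) = 102982830

102982830


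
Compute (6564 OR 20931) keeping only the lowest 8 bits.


Step 1: 6564 | 20931 = 23015
Step 2: 23015 & 255 = 231

231


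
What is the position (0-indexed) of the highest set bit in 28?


0b11100. Highest set bit at position 4

4


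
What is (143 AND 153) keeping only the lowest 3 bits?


Step 1: 143 & 153 = 137
Step 2: 137 & 7 = 1

1


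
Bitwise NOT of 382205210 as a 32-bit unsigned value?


~0b10110110001111111110100011010 = 0b11101001001110000000001011100101 = 3912762085 (32-bit unsigned)

3912762085


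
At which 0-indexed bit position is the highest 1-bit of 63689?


0b1111100011001001. Highest set bit at position 15

15


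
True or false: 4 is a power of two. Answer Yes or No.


0b100. Only one bit set => Yes

Yes


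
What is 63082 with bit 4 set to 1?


63082 | (1 << 4) = 63082 | 16 = 63098

63098


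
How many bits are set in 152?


0b10011000 has 3 set bits

3


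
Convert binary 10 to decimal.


10 in decimal = 2

2


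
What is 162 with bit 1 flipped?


162 ^ (1 << 1) = 162 ^ 2 = 160

160


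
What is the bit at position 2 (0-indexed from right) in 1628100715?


0b1100001000010101101100001101011, position 2 = 0

0


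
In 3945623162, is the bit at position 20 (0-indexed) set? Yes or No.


0b11101011001011010110111001111010, bit 20 = 0. No

No


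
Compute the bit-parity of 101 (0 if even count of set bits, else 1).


0b1100101 has 4 ones => parity 0

0


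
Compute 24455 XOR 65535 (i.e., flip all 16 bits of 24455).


24455 ^ 65535 = 41080

41080


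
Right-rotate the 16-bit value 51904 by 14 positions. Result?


Rotate 0b1100101011000000 right by 14 (16-bit) = 0b10101100000011 = 11011

11011


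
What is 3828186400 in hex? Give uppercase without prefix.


3828186400 = E42D7D20 hex

E42D7D20


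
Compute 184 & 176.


0b10111000 & 0b10110000 = 0b10110000 = 176

176


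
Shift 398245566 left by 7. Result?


0b10111101111001011111010111110 << 7 = 0b101111011110010111110101111100000000 = 50975432448

50975432448


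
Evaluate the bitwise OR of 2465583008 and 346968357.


0b10010010111101011100111110100000 | 0b10100101011100101000100100101 = 0b10010110111111111101111110100101 = 2533351333

2533351333


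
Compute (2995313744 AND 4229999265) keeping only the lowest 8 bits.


Step 1: 2995313744 & 4229999265 = 2952824832
Step 2: 2952824832 & 255 = 0

0


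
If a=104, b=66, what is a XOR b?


104 ^ 66 = 42

42


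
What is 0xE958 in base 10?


E958 hex = 59736 decimal

59736


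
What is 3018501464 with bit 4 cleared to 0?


3018501464 & ~(1 << 4) = 3018501448

3018501448


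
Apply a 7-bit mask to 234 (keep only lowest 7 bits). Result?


234 & 127 = 106

106


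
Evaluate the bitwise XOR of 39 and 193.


0b100111 ^ 0b11000001 = 0b11100110 = 230

230


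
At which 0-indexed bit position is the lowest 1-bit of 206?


0b11001110. Lowest set bit at position 1

1


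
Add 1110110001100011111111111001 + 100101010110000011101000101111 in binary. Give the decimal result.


1110110001100011111111111001 + 100101010110000011101000101111 = 110100000111100111101000101000 = 874412584

874412584


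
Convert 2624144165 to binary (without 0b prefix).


2624144165 = 10011100011010010100001100100101 in binary

10011100011010010100001100100101


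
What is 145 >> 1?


0b10010001 >> 1 = 0b1001000 = 72

72


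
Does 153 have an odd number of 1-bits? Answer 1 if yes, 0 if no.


0b10011001 has 4 ones => parity 0

0


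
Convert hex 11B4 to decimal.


11B4 hex = 4532 decimal

4532


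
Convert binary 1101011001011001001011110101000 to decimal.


1101011001011001001011110101000 in decimal = 1798084520

1798084520


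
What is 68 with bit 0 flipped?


68 ^ (1 << 0) = 68 ^ 1 = 69

69


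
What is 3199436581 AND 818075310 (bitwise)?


0b10111110101100111000011100100101 & 0b110000110000101101011010101110 = 0b110000100000101000011000100100 = 813860388

813860388


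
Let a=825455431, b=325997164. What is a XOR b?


825455431 ^ 325997164 = 576528683

576528683


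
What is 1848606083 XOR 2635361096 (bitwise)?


0b1101110001011110111110110000011 ^ 0b10011101000101000110101101001000 = 0b11110011001110110001011011001011 = 4080735947

4080735947


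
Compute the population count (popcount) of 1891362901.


0b1110000101110111110100001010101 has 17 set bits

17


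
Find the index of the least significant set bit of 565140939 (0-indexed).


0b100001101011110101110111001011. Lowest set bit at position 0

0


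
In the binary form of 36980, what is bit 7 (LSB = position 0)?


0b1001000001110100, position 7 = 0

0


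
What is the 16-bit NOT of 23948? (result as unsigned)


~0b101110110001100 = 0b1010001001110011 = 41587 (16-bit unsigned)

41587


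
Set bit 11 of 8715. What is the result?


8715 | (1 << 11) = 8715 | 2048 = 10763

10763


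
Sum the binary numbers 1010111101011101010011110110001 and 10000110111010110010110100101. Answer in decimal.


1010111101011101010011110110001 + 10000110111010110010110100101 = 1101000100011000000110101010110 = 1754008918

1754008918


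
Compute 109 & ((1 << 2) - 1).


109 & 3 = 1

1


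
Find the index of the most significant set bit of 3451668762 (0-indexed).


0b11001101101111000100100100011010. Highest set bit at position 31

31


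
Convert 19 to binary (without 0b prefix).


19 = 10011 in binary

10011


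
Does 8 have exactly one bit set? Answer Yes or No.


0b1000. Only one bit set => Yes

Yes


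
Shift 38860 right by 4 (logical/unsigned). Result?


0b1001011111001100 >> 4 = 0b100101111100 = 2428

2428


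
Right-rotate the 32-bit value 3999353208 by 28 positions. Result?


Rotate 0b11101110011000010100100101111000 right by 28 (32-bit) = 0b11100110000101001001011110001110 = 3860109198

3860109198


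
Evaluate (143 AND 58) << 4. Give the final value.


Step 1: 143 & 58 = 10
Step 2: 10 << 4 = 160

160


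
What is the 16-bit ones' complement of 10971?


10971 ^ 65535 = 54564

54564


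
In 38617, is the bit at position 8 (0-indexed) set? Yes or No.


0b1001011011011001, bit 8 = 0. No

No


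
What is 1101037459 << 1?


0b1000001101000000111111110010011 << 1 = 0b10000011010000001111111100100110 = 2202074918

2202074918


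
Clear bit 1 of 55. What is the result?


55 & ~(1 << 1) = 53

53


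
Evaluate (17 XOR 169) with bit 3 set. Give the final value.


Step 1: 17 ^ 169 = 184
Step 2: 184 | (1 << 3) = 184 | 8 = 184

184


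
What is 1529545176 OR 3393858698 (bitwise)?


0b1011011001010110000000111011000 | 0b11001010010010100010110010001010 = 0b11011011011010110010110111011010 = 3681234394

3681234394


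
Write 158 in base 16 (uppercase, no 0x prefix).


158 = 9E hex

9E


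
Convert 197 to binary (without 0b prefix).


197 = 11000101 in binary

11000101


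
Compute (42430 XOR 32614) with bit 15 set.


Step 1: 42430 ^ 32614 = 56024
Step 2: 56024 | (1 << 15) = 56024 | 32768 = 56024

56024


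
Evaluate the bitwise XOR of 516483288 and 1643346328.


0b11110110010001110100011011000 ^ 0b1100001111100110111100110011000 = 0b1111111001110111001000101000000 = 2134610240

2134610240


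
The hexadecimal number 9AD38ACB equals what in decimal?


9AD38ACB hex = 2597554891 decimal

2597554891


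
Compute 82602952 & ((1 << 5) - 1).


82602952 & 31 = 8

8


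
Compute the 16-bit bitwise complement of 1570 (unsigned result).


~0b11000100010 = 0b1111100111011101 = 63965 (16-bit unsigned)

63965


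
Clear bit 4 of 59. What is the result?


59 & ~(1 << 4) = 43

43


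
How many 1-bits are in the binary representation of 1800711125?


0b1101011010101001010101111010101 has 18 set bits

18


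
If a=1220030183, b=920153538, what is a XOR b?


1220030183 ^ 920153538 = 2120237861

2120237861


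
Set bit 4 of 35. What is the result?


35 | (1 << 4) = 35 | 16 = 51

51


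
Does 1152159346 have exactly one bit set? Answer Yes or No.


0b1000100101011001000111001110010. Multiple bits set => No

No


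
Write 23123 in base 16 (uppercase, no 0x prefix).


23123 = 5A53 hex

5A53


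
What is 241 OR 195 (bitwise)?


0b11110001 | 0b11000011 = 0b11110011 = 243

243


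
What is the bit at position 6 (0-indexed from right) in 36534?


0b1000111010110110, position 6 = 0

0


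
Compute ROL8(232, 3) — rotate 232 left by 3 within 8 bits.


Rotate 0b11101000 left by 3 (8-bit) = 0b1000111 = 71

71


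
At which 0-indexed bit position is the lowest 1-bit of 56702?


0b1101110101111110. Lowest set bit at position 1

1


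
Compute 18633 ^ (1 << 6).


18633 ^ (1 << 6) = 18633 ^ 64 = 18569

18569


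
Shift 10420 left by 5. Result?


0b10100010110100 << 5 = 0b1010001011010000000 = 333440

333440


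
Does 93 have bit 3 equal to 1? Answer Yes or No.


0b1011101, bit 3 = 1. Yes

Yes


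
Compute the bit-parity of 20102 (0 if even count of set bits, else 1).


0b100111010000110 has 7 ones => parity 1

1


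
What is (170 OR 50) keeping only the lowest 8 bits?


Step 1: 170 | 50 = 186
Step 2: 186 & 255 = 186

186


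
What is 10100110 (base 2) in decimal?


10100110 in decimal = 166

166


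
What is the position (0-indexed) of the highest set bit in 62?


0b111110. Highest set bit at position 5

5


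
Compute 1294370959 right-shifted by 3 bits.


0b1001101001001101000100010001111 >> 3 = 0b1001101001001101000100010001 = 161796369

161796369


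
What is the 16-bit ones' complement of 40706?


40706 ^ 65535 = 24829

24829


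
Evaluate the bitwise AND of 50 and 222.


0b110010 & 0b11011110 = 0b10010 = 18

18


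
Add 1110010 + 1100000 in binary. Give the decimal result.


1110010 + 1100000 = 11010010 = 210

210


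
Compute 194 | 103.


0b11000010 | 0b1100111 = 0b11100111 = 231

231


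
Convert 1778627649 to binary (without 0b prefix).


1778627649 = 1101010000000111011010001000001 in binary

1101010000000111011010001000001


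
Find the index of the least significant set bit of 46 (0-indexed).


0b101110. Lowest set bit at position 1

1


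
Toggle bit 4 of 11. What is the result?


11 ^ (1 << 4) = 11 ^ 16 = 27

27


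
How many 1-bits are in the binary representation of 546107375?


0b100000100011001110111111101111 has 18 set bits

18


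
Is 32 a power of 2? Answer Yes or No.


0b100000. Only one bit set => Yes

Yes


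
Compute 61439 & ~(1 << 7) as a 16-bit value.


61439 & ~(1 << 7) = 61311

61311


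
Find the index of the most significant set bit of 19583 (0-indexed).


0b100110001111111. Highest set bit at position 14

14


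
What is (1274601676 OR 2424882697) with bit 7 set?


Step 1: 1274601676 | 2424882697 = 3690522317
Step 2: 3690522317 | (1 << 7) = 3690522317 | 128 = 3690522317

3690522317


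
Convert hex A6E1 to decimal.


A6E1 hex = 42721 decimal

42721


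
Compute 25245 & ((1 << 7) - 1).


25245 & 127 = 29

29


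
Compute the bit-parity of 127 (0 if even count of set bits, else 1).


0b1111111 has 7 ones => parity 1

1


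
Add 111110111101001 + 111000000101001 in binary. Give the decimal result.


111110111101001 + 111000000101001 = 1110111000010010 = 60946

60946


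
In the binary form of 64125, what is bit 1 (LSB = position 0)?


0b1111101001111101, position 1 = 0

0


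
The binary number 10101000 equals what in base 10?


10101000 in decimal = 168

168


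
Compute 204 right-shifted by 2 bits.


0b11001100 >> 2 = 0b110011 = 51

51


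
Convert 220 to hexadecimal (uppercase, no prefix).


220 = DC hex

DC


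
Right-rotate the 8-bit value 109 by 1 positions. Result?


Rotate 0b1101101 right by 1 (8-bit) = 0b10110110 = 182

182


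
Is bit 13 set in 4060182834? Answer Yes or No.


0b11110010000000010111100100110010, bit 13 = 1. Yes

Yes


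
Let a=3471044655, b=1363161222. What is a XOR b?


3471044655 ^ 1363161222 = 2678309033

2678309033


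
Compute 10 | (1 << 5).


10 | (1 << 5) = 10 | 32 = 42

42


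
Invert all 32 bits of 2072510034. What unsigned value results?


2072510034 ^ 4294967295 = 2222457261

2222457261


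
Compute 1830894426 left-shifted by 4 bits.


0b1101101001000010011101101011010 << 4 = 0b11011010010000100111011010110100000 = 29294310816

29294310816


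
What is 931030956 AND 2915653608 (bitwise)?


0b110111011111100110011110101100 & 0b10101101110010010101011111101000 = 0b100101010010000100011110101000 = 625493928

625493928


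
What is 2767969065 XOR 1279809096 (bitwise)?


0b10100100111110111101101100101001 ^ 0b1001100010010000101011001001000 = 0b11101000101100111000110101100001 = 3904081249

3904081249


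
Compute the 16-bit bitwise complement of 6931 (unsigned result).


~0b1101100010011 = 0b1110010011101100 = 58604 (16-bit unsigned)

58604


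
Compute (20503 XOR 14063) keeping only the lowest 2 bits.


Step 1: 20503 ^ 14063 = 26360
Step 2: 26360 & 3 = 0

0


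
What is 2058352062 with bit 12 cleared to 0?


2058352062 & ~(1 << 12) = 2058347966

2058347966


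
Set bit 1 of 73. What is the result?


73 | (1 << 1) = 73 | 2 = 75

75


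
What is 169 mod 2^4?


169 & 15 = 9

9


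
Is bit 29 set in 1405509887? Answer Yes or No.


0b1010011110001100110000011111111, bit 29 = 0. No

No


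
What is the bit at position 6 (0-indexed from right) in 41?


0b101001, position 6 = 0

0


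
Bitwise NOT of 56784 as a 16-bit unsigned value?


~0b1101110111010000 = 0b10001000101111 = 8751 (16-bit unsigned)

8751


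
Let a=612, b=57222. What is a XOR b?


612 ^ 57222 = 56802

56802


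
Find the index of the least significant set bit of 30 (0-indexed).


0b11110. Lowest set bit at position 1

1


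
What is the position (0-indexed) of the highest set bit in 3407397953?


0b11001011000110001100010001000001. Highest set bit at position 31

31


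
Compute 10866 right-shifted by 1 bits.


0b10101001110010 >> 1 = 0b1010100111001 = 5433

5433


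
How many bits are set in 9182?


0b10001111011110 has 9 set bits

9


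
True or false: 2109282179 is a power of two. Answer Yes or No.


0b1111101101110010001011110000011. Multiple bits set => No

No


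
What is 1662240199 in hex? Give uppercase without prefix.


1662240199 = 6313C5C7 hex

6313C5C7


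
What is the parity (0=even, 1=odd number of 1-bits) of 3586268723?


0b11010101110000100001111000110011 has 16 ones => parity 0

0


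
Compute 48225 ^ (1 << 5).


48225 ^ (1 << 5) = 48225 ^ 32 = 48193

48193


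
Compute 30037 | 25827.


0b111010101010101 | 0b110010011100011 = 0b111010111110111 = 30199

30199


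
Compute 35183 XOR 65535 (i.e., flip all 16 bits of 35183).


35183 ^ 65535 = 30352

30352


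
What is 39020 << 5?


0b1001100001101100 << 5 = 0b100110000110110000000 = 1248640

1248640


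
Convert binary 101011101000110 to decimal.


101011101000110 in decimal = 22342

22342


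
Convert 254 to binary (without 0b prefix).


254 = 11111110 in binary

11111110


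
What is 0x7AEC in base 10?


7AEC hex = 31468 decimal

31468


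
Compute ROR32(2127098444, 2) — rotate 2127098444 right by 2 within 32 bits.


Rotate 0b1111110110010001111001001001100 right by 2 (32-bit) = 0b11111101100100011110010010011 = 531774611

531774611


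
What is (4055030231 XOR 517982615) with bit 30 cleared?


Step 1: 4055030231 ^ 517982615 = 4016902208
Step 2: 4016902208 & ~(1 << 30) = 2943160384

2943160384


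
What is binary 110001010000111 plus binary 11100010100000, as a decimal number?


110001010000111 + 11100010100000 = 1001101100100111 = 39719

39719


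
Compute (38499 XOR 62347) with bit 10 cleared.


Step 1: 38499 ^ 62347 = 26088
Step 2: 26088 & ~(1 << 10) = 25064

25064


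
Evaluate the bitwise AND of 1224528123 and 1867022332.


0b1001000111111001101000011111011 & 0b1101111010010000111111111111100 = 0b1001000010010000101000011111000 = 1212698872

1212698872


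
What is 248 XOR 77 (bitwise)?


0b11111000 ^ 0b1001101 = 0b10110101 = 181

181


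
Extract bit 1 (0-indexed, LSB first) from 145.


0b10010001, position 1 = 0

0


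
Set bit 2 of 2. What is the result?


2 | (1 << 2) = 2 | 4 = 6

6


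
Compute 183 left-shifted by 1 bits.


0b10110111 << 1 = 0b101101110 = 366

366


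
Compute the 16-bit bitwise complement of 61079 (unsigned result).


~0b1110111010010111 = 0b1000101101000 = 4456 (16-bit unsigned)

4456


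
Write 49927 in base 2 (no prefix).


49927 = 1100001100000111 in binary

1100001100000111


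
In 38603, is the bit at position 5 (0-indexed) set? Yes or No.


0b1001011011001011, bit 5 = 0. No

No


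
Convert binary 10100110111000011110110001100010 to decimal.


10100110111000011110110001100010 in decimal = 2799823970

2799823970


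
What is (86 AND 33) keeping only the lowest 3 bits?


Step 1: 86 & 33 = 0
Step 2: 0 & 7 = 0

0


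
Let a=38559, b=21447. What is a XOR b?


38559 ^ 21447 = 50520

50520


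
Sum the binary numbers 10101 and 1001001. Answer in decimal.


10101 + 1001001 = 1011110 = 94

94


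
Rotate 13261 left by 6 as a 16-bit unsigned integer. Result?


Rotate 0b11001111001101 left by 6 (16-bit) = 0b1111001101001100 = 62284

62284


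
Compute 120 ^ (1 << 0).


120 ^ (1 << 0) = 120 ^ 1 = 121

121


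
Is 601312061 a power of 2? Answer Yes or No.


0b100011110101110100101100111101. Multiple bits set => No

No


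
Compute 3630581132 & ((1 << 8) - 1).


3630581132 & 255 = 140

140


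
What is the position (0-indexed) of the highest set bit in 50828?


0b1100011010001100. Highest set bit at position 15

15


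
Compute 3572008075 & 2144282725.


0b11010100111010001000010010001011 & 0b1111111110011110010100001100101 = 0b1010100110010000000000000000001 = 1422393345

1422393345


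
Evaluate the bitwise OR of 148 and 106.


0b10010100 | 0b1101010 = 0b11111110 = 254

254


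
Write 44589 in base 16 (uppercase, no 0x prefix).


44589 = AE2D hex

AE2D


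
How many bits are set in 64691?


0b1111110010110011 has 11 set bits

11


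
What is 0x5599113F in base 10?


5599113F hex = 1436094783 decimal

1436094783


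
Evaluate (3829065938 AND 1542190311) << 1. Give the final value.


Step 1: 3829065938 & 1542190311 = 1076551874
Step 2: 1076551874 << 1 = 2153103748

2153103748


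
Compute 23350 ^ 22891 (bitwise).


0b101101100110110 ^ 0b101100101101011 = 0b1001011101 = 605

605


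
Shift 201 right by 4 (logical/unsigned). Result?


0b11001001 >> 4 = 0b1100 = 12

12


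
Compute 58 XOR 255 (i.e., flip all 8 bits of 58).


58 ^ 255 = 197

197


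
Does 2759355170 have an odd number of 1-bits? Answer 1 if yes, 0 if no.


0b10100100011110000110101100100010 has 14 ones => parity 0

0


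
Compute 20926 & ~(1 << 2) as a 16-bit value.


20926 & ~(1 << 2) = 20922

20922


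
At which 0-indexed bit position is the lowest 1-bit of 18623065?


0b1000111000010101001011001. Lowest set bit at position 0

0


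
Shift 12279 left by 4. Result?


0b10111111110111 << 4 = 0b101111111101110000 = 196464

196464


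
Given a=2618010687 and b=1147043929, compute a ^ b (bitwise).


2618010687 ^ 1147043929 = 3629460582

3629460582


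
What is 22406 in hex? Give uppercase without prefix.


22406 = 5786 hex

5786


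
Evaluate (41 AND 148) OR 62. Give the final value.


Step 1: 41 & 148 = 0
Step 2: 0 | 62 = 62

62


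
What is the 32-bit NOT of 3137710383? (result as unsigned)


~0b10111011000001011010100100101111 = 0b1000100111110100101011011010000 = 1157256912 (32-bit unsigned)

1157256912


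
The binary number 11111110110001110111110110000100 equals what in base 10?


11111110110001110111110110000100 in decimal = 4274486660

4274486660


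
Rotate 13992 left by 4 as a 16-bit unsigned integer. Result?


Rotate 0b11011010101000 left by 4 (16-bit) = 0b110101010000011 = 27267

27267


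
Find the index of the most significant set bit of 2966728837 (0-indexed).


0b10110000110101001011000010000101. Highest set bit at position 31

31


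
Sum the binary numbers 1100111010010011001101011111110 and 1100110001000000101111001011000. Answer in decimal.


1100111010010011001101011111110 + 1100110001000000101111001011000 = 11001101011010011111100101010110 = 3446274390

3446274390


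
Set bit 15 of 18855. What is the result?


18855 | (1 << 15) = 18855 | 32768 = 51623

51623


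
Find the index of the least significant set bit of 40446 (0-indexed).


0b1001110111111110. Lowest set bit at position 1

1


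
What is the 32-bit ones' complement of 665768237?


665768237 ^ 4294967295 = 3629199058

3629199058


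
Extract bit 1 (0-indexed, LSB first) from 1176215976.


0b1000110000110111010000110101000, position 1 = 0

0


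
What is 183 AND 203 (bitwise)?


0b10110111 & 0b11001011 = 0b10000011 = 131

131


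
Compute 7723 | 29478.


0b1111000101011 | 0b111001100100110 = 0b111111100101111 = 32559

32559


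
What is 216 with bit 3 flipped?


216 ^ (1 << 3) = 216 ^ 8 = 208

208


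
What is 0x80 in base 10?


80 hex = 128 decimal

128


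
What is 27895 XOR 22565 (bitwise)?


0b110110011110111 ^ 0b101100000100101 = 0b11010011010010 = 13522

13522


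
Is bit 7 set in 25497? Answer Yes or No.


0b110001110011001, bit 7 = 1. Yes

Yes


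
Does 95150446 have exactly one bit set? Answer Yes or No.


0b101101010111110000101101110. Multiple bits set => No

No


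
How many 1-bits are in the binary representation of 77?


0b1001101 has 4 set bits

4


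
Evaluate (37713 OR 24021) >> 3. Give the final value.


Step 1: 37713 | 24021 = 57301
Step 2: 57301 >> 3 = 7162

7162


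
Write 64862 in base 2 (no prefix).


64862 = 1111110101011110 in binary

1111110101011110


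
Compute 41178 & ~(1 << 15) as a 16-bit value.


41178 & ~(1 << 15) = 8410

8410


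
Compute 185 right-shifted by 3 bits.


0b10111001 >> 3 = 0b10111 = 23

23


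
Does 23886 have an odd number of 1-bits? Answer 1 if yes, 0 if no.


0b101110101001110 has 9 ones => parity 1

1


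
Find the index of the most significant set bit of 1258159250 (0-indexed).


0b1001010111111011111110010010010. Highest set bit at position 30

30


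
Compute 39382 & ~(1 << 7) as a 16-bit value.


39382 & ~(1 << 7) = 39254

39254


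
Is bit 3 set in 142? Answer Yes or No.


0b10001110, bit 3 = 1. Yes

Yes


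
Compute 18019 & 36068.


0b100011001100011 & 0b1000110011100100 = 0b10001100000 = 1120

1120


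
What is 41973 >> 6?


0b1010001111110101 >> 6 = 0b1010001111 = 655

655


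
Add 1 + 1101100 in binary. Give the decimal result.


1 + 1101100 = 1101101 = 109

109


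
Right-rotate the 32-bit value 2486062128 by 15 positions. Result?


Rotate 0b10010100001011100100110000110000 right by 15 (32-bit) = 0b10011000011000010010100001011100 = 2556504156

2556504156


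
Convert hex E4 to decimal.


E4 hex = 228 decimal

228


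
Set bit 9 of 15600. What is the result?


15600 | (1 << 9) = 15600 | 512 = 16112

16112


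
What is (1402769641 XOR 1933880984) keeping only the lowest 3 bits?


Step 1: 1402769641 ^ 1933880984 = 551042673
Step 2: 551042673 & 7 = 1

1


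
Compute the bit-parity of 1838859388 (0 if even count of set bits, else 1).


0b1101101100110101100010001111100 has 17 ones => parity 1

1


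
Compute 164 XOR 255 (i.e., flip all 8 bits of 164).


164 ^ 255 = 91

91


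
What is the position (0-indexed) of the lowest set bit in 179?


0b10110011. Lowest set bit at position 0

0


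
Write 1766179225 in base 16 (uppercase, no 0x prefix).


1766179225 = 6945C199 hex

6945C199


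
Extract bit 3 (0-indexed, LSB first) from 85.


0b1010101, position 3 = 0

0


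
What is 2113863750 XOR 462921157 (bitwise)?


0b1111101111111110000000001000110 ^ 0b11011100101111001110111000101 = 0b1100110011010001001110110000011 = 1718132099

1718132099


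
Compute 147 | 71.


0b10010011 | 0b1000111 = 0b11010111 = 215

215


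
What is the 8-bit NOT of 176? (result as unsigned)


~0b10110000 = 0b1001111 = 79 (8-bit unsigned)

79


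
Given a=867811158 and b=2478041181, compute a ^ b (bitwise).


867811158 ^ 2478041181 = 2685032203

2685032203


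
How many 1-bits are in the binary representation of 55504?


0b1101100011010000 has 7 set bits

7


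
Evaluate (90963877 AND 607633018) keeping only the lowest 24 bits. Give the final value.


Step 1: 90963877 & 607633018 = 69451296
Step 2: 69451296 & 16777215 = 2342432

2342432


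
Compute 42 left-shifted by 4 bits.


0b101010 << 4 = 0b1010100000 = 672

672


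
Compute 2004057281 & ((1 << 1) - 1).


2004057281 & 1 = 1

1


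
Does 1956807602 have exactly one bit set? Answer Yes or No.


0b1110100101000101000001110110010. Multiple bits set => No

No


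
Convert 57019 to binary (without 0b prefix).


57019 = 1101111010111011 in binary

1101111010111011


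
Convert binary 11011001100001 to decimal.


11011001100001 in decimal = 13921

13921


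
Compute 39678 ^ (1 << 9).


39678 ^ (1 << 9) = 39678 ^ 512 = 39166

39166


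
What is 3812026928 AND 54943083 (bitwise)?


0b11100011001101101110101000110000 & 0b11010001100101110101101011 = 0b11000001100100100000100000 = 50743328

50743328


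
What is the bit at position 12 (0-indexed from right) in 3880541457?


0b11100111010011000101110100010001, position 12 = 1

1


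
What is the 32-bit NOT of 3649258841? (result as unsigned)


~0b11011001100000110100010101011001 = 0b100110011111001011101010100110 = 645708454 (32-bit unsigned)

645708454


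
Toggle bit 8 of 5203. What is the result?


5203 ^ (1 << 8) = 5203 ^ 256 = 5459

5459


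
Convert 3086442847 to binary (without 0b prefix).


3086442847 = 10110111111101110110000101011111 in binary

10110111111101110110000101011111


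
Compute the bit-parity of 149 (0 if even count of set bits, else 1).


0b10010101 has 4 ones => parity 0

0


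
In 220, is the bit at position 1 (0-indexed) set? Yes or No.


0b11011100, bit 1 = 0. No

No


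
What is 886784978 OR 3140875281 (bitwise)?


0b110100110110110100001111010010 | 0b10111011001101011111010000010001 = 0b10111111111111111111011111010011 = 3221223379

3221223379


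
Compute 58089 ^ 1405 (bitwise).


0b1110001011101001 ^ 0b10101111101 = 0b1110011110010100 = 59284

59284


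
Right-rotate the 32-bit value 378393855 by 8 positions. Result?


Rotate 0b10110100011011101010011111111 right by 8 (32-bit) = 0b11111111000101101000110111010100 = 4279668180

4279668180


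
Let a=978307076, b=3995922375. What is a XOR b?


978307076 ^ 3995922375 = 3563268035

3563268035


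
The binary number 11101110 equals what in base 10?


11101110 in decimal = 238

238


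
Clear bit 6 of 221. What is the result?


221 & ~(1 << 6) = 157

157


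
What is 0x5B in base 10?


5B hex = 91 decimal

91


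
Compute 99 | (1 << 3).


99 | (1 << 3) = 99 | 8 = 107

107


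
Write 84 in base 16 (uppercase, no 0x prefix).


84 = 54 hex

54


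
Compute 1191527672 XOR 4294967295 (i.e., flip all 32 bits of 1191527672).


1191527672 ^ 4294967295 = 3103439623

3103439623


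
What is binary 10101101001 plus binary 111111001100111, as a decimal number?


10101101001 + 111111001100111 = 1000001111010000 = 33744

33744


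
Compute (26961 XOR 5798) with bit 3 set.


Step 1: 26961 ^ 5798 = 32759
Step 2: 32759 | (1 << 3) = 32759 | 8 = 32767

32767


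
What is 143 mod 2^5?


143 & 31 = 15

15


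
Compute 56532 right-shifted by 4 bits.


0b1101110011010100 >> 4 = 0b110111001101 = 3533

3533


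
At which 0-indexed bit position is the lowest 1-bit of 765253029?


0b101101100111001101010110100101. Lowest set bit at position 0

0


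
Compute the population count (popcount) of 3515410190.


0b11010001100010001110011100001110 has 15 set bits

15


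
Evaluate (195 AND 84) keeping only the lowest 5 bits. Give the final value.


Step 1: 195 & 84 = 64
Step 2: 64 & 31 = 0

0


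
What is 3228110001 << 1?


0b11000000011010010000110010110001 << 1 = 0b110000000110100100001100101100010 = 6456220002

6456220002


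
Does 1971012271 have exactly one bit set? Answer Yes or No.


0b1110101011110110100001010101111. Multiple bits set => No

No


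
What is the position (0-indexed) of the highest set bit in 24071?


0b101111000000111. Highest set bit at position 14

14


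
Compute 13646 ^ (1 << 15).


13646 ^ (1 << 15) = 13646 ^ 32768 = 46414

46414


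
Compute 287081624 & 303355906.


0b10001000111001000010010011000 & 0b10010000101001101100000000010 = 0b10000000101001000000000000000 = 269778944

269778944


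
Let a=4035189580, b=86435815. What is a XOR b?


4035189580 ^ 86435815 = 4121099435

4121099435


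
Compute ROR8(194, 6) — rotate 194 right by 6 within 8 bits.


Rotate 0b11000010 right by 6 (8-bit) = 0b1011 = 11

11


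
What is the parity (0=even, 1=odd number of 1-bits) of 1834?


0b11100101010 has 6 ones => parity 0

0


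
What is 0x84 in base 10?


84 hex = 132 decimal

132


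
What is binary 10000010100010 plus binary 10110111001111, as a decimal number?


10000010100010 + 10110111001111 = 100111001110001 = 20081

20081


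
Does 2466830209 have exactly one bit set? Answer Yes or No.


0b10010011000010001101011110000001. Multiple bits set => No

No


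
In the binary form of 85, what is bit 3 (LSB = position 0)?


0b1010101, position 3 = 0

0


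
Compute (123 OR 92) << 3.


Step 1: 123 | 92 = 127
Step 2: 127 << 3 = 1016

1016


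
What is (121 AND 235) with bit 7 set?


Step 1: 121 & 235 = 105
Step 2: 105 | (1 << 7) = 105 | 128 = 233

233


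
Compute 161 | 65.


0b10100001 | 0b1000001 = 0b11100001 = 225

225


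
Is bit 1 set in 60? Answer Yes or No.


0b111100, bit 1 = 0. No

No


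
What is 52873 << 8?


0b1100111010001001 << 8 = 0b110011101000100100000000 = 13535488

13535488


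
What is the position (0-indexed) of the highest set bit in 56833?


0b1101111000000001. Highest set bit at position 15

15


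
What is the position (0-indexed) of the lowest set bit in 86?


0b1010110. Lowest set bit at position 1

1


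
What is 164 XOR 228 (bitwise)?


0b10100100 ^ 0b11100100 = 0b1000000 = 64

64


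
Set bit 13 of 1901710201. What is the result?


1901710201 | (1 << 13) = 1901710201 | 8192 = 1901718393

1901718393


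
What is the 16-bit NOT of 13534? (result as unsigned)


~0b11010011011110 = 0b1100101100100001 = 52001 (16-bit unsigned)

52001


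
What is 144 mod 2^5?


144 & 31 = 16

16


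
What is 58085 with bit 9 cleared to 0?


58085 & ~(1 << 9) = 57573

57573


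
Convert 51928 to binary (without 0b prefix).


51928 = 1100101011011000 in binary

1100101011011000


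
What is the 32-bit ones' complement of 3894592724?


3894592724 ^ 4294967295 = 400374571

400374571


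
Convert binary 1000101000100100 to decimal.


1000101000100100 in decimal = 35364

35364


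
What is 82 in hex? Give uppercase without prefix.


82 = 52 hex

52


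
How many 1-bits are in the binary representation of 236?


0b11101100 has 5 set bits

5


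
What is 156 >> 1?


0b10011100 >> 1 = 0b1001110 = 78

78


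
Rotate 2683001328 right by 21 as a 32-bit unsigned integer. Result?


Rotate 0b10011111111010110101100111110000 right by 21 (32-bit) = 0b1011010110011111000010011111111 = 1523549439

1523549439


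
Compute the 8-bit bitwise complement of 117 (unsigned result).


~0b1110101 = 0b10001010 = 138 (8-bit unsigned)

138


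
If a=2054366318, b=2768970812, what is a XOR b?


2054366318 ^ 2768970812 = 3749183570

3749183570


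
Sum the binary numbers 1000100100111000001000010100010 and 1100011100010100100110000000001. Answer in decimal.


1000100100111000001000010100010 + 1100011100010100100110000000001 = 10101000001001100101110010100011 = 2821086371

2821086371


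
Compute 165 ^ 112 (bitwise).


0b10100101 ^ 0b1110000 = 0b11010101 = 213

213


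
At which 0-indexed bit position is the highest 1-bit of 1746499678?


0b1101000000110010111100001011110. Highest set bit at position 30

30


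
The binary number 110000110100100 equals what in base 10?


110000110100100 in decimal = 24996

24996


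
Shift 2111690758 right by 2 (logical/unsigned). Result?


0b1111101110111011101100000000110 >> 2 = 0b11111011101110111011000000001 = 527922689

527922689


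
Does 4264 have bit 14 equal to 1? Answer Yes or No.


0b1000010101000, bit 14 = 0. No

No


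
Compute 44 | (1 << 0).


44 | (1 << 0) = 44 | 1 = 45

45


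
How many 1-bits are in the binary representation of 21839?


0b101010101001111 has 9 set bits

9


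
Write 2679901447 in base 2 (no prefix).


2679901447 = 10011111101111000000110100000111 in binary

10011111101111000000110100000111


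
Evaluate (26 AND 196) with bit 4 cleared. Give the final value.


Step 1: 26 & 196 = 0
Step 2: 0 & ~(1 << 4) = 0

0


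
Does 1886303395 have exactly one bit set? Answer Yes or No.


0b1110000011011101011010010100011. Multiple bits set => No

No


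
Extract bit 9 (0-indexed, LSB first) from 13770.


0b11010111001010, position 9 = 0

0


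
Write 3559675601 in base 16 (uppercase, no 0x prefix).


3559675601 = D42C56D1 hex

D42C56D1


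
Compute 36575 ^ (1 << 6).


36575 ^ (1 << 6) = 36575 ^ 64 = 36511

36511


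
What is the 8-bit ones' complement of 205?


205 ^ 255 = 50

50


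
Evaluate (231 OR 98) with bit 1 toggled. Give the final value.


Step 1: 231 | 98 = 231
Step 2: 231 ^ (1 << 1) = 231 ^ 2 = 229

229


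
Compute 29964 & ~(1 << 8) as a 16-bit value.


29964 & ~(1 << 8) = 29708

29708


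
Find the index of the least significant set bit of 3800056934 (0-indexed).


0b11100010100000000100010001100110. Lowest set bit at position 1

1


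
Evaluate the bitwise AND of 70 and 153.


0b1000110 & 0b10011001 = 0b0 = 0

0


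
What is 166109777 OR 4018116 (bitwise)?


0b1001111001101010001001010001 | 0b1111010100111111000100 = 0b1001111111111110111111010101 = 167768021

167768021


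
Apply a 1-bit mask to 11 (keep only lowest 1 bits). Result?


11 & 1 = 1

1


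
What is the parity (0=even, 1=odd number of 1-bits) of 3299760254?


0b11000100101011100101100001111110 has 17 ones => parity 1

1
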